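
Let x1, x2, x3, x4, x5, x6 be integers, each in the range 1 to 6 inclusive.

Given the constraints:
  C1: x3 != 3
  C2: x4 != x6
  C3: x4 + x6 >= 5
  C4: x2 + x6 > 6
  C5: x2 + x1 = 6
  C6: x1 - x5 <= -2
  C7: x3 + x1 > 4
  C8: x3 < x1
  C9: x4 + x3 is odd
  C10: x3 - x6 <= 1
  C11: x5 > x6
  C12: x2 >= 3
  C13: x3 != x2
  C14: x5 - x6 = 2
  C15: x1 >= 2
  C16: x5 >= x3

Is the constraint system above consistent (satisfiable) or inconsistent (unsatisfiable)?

Satisfiable

Take x1 = 3, x2 = 3, x3 = 2, x4 = 3, x5 = 6, x6 = 4. Then constraint 3: x4 + x6 = 7; constraint 4: x2 + x6 = 7, and every other listed constraint is also met.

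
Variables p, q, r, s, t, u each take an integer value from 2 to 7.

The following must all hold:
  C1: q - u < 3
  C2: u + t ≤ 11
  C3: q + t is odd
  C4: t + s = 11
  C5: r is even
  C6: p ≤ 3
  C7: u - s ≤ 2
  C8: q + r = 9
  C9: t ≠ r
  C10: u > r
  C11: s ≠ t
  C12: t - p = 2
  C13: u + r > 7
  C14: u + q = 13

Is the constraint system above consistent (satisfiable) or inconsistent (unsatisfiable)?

Try p = 2, q = 7, r = 2, s = 7, t = 4, u = 6.
Check constraint 1: q - u = 1; constraint 2: u + t = 10; constraint 4: t + s = 11. The remaining constraints are straightforward to verify.

Satisfiable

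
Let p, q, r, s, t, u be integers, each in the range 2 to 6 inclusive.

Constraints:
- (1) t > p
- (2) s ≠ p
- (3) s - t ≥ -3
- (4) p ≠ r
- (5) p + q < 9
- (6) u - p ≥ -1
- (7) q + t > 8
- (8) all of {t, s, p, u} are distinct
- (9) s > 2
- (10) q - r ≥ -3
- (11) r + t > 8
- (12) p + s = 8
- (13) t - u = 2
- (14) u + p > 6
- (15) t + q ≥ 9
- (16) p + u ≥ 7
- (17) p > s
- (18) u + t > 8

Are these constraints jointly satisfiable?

Satisfiable

Setting (p, q, r, s, t, u) = (5, 3, 4, 3, 6, 4) satisfies everything: constraint 3: s - t = -3; constraint 5: p + q = 8; constraint 6: u - p = -1, and the others follow.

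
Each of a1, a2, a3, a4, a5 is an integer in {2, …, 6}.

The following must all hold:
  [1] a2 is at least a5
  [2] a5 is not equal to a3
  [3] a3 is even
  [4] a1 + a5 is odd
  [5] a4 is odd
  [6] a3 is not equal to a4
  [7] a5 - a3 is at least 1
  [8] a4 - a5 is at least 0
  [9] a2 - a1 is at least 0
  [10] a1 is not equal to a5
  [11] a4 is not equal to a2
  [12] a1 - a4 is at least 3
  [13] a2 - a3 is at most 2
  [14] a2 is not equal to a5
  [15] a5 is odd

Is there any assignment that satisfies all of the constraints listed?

Constraints 7, 8, 9, 12, and 13 give a1 − a4 ≥ 3, a4 − a5 ≥ 0, a5 − a3 ≥ 1, a3 − a2 ≥ -2, a2 − a1 ≥ 0.
Adding all 5 inequalities: the left sides telescope to 0, and the right sides sum to 3 + 0 + 1 + (-2) + 0 = 2. So 0 ≥ 2, which is false.

Unsatisfiable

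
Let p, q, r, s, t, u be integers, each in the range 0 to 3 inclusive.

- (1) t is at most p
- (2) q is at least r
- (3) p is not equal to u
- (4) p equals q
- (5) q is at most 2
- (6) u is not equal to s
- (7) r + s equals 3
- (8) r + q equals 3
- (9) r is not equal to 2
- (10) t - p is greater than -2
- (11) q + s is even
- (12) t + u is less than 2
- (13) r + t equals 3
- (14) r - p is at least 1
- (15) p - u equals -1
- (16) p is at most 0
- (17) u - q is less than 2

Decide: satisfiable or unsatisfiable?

From constraints 2 and 5: r ≤ q ≤ 2. From constraints 1 and 16: t ≤ p ≤ 0. Hence r + t ≤ 2. But constraint 13 requires r + t = 3, and 3 > 2. Contradiction.

Unsatisfiable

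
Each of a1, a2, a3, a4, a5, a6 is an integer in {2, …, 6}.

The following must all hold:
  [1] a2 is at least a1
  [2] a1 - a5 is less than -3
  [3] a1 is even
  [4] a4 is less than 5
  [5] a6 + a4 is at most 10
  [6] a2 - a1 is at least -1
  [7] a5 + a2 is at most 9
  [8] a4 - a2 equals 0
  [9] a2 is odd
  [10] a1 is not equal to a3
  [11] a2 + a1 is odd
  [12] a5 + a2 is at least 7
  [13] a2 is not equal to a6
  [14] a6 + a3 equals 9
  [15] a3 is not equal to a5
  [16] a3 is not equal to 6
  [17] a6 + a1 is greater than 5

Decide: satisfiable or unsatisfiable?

Satisfiable

One satisfying assignment is a1 = 2, a2 = 3, a3 = 3, a4 = 3, a5 = 6, a6 = 6.
For the less obvious constraints — constraint 2: a1 - a5 = -4; constraint 5: a6 + a4 = 9; constraint 6: a2 - a1 = 1 — and the others hold by inspection.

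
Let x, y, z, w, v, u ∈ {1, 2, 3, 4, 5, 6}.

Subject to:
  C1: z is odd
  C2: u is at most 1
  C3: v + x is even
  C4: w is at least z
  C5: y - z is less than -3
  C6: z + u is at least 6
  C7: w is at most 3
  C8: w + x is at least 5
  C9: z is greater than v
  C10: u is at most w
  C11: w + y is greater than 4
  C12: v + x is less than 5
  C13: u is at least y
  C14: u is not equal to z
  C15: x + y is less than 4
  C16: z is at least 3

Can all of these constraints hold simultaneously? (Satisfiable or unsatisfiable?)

Unsatisfiable

From constraints 4 and 7: z ≤ w ≤ 3. From constraint 2: u ≤ 1. Hence z + u ≤ 4. But constraint 6 requires z + u ≥ 6, and 6 > 4. Contradiction.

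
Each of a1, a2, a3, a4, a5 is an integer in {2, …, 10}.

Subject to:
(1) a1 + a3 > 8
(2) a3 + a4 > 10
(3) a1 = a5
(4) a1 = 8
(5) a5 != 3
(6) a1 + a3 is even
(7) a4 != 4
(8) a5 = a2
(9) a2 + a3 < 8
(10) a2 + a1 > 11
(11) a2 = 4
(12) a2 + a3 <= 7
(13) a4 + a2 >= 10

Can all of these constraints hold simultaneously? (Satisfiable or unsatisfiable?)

Constraint 4 fixes a1 = 8 and constraint 11 fixes a2 = 4. Constraints 3 and 8 give a1 = a5 = a2, so a1 = a2. But 8 ≠ 4 — contradiction.

Unsatisfiable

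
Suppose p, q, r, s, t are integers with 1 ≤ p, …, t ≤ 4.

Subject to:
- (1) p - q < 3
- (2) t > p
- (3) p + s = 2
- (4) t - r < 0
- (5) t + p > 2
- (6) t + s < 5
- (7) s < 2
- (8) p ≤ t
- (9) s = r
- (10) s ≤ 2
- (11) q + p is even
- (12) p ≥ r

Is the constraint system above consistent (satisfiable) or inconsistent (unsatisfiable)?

Unsatisfiable

Constraints 4, 8, and 12 give r ≤ p, p ≤ t, t < r. Chaining: r ≤ p ≤ t < r, which forces r < r — impossible.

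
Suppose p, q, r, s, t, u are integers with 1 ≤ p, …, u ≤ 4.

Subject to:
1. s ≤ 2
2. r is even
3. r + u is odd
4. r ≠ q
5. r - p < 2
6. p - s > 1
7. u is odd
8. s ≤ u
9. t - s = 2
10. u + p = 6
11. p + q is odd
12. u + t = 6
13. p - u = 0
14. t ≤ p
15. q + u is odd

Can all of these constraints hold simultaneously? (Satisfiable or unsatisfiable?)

Satisfiable

One satisfying assignment is p = 3, q = 4, r = 2, s = 1, t = 3, u = 3.
For the less obvious constraints — constraint 5: r - p = -1; constraint 6: p - s = 2 — and the others hold by inspection.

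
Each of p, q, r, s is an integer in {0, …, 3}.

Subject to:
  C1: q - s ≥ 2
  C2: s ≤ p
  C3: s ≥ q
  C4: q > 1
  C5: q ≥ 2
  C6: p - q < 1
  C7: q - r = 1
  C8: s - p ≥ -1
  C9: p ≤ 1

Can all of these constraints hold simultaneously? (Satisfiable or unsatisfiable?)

Unsatisfiable

From constraints 3 and 5: s ≥ q and q ≥ 2, so s ≥ 2. From constraints 2 and 9: s ≤ p and p ≤ 1, so s ≤ 1. But 1 < 2, so no value of s works.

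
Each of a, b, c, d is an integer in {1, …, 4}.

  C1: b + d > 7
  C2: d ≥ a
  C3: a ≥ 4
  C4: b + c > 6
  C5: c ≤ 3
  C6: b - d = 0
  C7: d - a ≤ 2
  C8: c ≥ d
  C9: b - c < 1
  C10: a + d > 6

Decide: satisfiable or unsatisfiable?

Unsatisfiable

From constraints 2 and 3: d ≥ a and a ≥ 4, so d ≥ 4. From constraints 5 and 8: d ≤ c and c ≤ 3, so d ≤ 3. But 3 < 4, so no value of d works.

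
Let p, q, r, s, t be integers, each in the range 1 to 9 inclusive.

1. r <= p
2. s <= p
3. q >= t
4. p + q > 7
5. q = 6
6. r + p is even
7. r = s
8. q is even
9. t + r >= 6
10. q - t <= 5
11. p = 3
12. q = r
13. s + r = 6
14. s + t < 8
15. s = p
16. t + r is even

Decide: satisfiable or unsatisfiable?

Constraint 5 fixes q = 6 and constraint 11 fixes p = 3. Constraints 7, 12, and 15 give q = r = s = p, so q = p. But 6 ≠ 3 — contradiction.

Unsatisfiable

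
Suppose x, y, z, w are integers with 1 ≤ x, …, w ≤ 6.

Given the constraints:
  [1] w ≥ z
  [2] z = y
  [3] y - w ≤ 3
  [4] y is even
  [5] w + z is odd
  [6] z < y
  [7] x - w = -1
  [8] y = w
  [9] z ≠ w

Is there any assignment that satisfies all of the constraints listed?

Unsatisfiable

From constraints 2 and 8, z = y = w, so z = w. But constraint 9 says z ≠ w. Contradiction.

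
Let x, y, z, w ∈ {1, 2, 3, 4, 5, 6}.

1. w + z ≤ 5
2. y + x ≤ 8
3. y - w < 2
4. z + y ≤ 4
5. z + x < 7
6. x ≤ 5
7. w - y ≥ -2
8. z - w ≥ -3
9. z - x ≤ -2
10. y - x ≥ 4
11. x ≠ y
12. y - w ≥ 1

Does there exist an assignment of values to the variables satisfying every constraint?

Unsatisfiable

Constraints 7, 8, 9, and 10 give w − y ≥ -2, y − x ≥ 4, x − z ≥ 2, z − w ≥ -3.
Adding all 4 inequalities: the left sides telescope to 0, and the right sides sum to (-2) + 4 + 2 + (-3) = 1. So 0 ≥ 1, which is false.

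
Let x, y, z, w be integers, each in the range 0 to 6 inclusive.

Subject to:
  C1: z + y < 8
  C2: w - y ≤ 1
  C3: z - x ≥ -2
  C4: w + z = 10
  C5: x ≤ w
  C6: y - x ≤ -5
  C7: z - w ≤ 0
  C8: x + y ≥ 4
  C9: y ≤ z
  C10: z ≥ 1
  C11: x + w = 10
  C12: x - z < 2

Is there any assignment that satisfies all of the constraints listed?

Unsatisfiable

Constraints 2, 3, 6, and 7 give x − y ≥ 5, y − w ≥ -1, w − z ≥ 0, z − x ≥ -2.
Adding all 4 inequalities: the left sides telescope to 0, and the right sides sum to 5 + (-1) + 0 + (-2) = 2. So 0 ≥ 2, which is false.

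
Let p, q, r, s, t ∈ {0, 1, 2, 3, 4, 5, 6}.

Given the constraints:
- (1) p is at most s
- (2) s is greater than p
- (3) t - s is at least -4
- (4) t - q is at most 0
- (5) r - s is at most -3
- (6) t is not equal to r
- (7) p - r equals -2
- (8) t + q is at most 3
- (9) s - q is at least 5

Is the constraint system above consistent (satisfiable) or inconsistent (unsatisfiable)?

Constraints 3, 4, and 9 give s − q ≥ 5, q − t ≥ 0, t − s ≥ -4.
Adding all 3 inequalities: the left sides telescope to 0, and the right sides sum to 5 + 0 + (-4) = 1. So 0 ≥ 1, which is false.

Unsatisfiable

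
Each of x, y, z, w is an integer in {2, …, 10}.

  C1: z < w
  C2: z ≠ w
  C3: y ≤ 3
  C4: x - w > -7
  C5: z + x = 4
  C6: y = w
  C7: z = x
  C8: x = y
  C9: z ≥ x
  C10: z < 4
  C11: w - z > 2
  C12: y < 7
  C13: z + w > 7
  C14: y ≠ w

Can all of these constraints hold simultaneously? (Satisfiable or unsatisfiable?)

Unsatisfiable

From constraints 6, 7, and 8, z = x = y = w, so z = w. But constraint 2 says z ≠ w. Contradiction.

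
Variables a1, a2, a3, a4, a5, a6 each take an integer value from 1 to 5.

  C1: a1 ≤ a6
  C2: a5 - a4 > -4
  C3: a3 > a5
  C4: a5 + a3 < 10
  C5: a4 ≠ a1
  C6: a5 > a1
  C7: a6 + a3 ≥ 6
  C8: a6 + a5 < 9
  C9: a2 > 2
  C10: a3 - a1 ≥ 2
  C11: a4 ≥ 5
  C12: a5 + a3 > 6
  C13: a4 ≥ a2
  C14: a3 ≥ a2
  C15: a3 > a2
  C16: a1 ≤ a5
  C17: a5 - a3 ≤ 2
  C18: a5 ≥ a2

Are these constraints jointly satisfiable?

One satisfying assignment is a1 = 1, a2 = 4, a3 = 5, a4 = 5, a5 = 4, a6 = 4.
For the less obvious constraints — constraint 2: a5 - a4 = -1; constraint 4: a5 + a3 = 9; constraint 7: a6 + a3 = 9 — and the others hold by inspection.

Satisfiable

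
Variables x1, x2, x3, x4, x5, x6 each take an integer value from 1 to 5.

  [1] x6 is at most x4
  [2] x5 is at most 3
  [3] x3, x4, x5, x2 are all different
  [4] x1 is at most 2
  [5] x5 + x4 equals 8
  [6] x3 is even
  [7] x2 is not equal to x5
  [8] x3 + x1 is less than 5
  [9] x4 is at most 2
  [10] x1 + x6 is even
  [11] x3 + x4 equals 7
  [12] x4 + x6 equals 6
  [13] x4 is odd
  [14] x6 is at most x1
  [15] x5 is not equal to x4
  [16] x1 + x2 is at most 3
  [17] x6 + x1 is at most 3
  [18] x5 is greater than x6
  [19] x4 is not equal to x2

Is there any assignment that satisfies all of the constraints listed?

Unsatisfiable

From constraint 9: x4 ≤ 2. From constraints 4 and 14: x6 ≤ x1 ≤ 2. Hence x4 + x6 ≤ 4. But constraint 12 requires x4 + x6 = 6, and 6 > 4. Contradiction.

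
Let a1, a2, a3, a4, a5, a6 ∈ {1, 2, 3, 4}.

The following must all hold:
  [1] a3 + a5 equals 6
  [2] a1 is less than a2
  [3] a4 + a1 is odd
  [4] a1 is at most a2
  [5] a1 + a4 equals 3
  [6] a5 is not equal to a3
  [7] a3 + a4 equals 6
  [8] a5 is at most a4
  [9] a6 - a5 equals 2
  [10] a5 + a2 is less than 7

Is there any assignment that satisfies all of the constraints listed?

Satisfiable

Setting (a1, a2, a3, a4, a5, a6) = (1, 4, 4, 2, 2, 4) satisfies everything: constraint 1: a3 + a5 = 6; constraint 5: a1 + a4 = 3; constraint 7: a3 + a4 = 6, and the others follow.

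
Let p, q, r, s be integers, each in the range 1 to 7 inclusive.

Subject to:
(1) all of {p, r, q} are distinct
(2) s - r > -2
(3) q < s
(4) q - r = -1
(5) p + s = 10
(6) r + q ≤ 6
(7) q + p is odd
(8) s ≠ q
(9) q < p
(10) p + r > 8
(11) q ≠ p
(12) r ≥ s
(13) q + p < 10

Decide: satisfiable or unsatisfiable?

Satisfiable

One satisfying assignment is p = 7, q = 2, r = 3, s = 3.
For the less obvious constraints — constraint 2: s - r = 0; constraint 4: q - r = -1; constraint 5: p + s = 10 — and the others hold by inspection.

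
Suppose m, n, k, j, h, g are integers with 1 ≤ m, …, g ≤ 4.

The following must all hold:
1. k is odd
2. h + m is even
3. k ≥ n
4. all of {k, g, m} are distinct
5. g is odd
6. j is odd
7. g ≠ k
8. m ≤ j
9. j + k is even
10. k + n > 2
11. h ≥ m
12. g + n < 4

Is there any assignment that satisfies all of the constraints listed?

Setting (m, n, k, j, h, g) = (2, 2, 3, 3, 2, 1) satisfies everything: constraint 4: values 3, 1, 2 are distinct; constraint 10: k + n = 5; constraint 12: g + n = 3, and the others follow.

Satisfiable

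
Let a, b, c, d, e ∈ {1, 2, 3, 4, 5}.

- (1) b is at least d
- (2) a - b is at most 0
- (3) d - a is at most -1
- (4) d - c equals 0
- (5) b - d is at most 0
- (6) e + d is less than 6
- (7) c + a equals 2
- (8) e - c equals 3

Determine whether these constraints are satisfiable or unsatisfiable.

Unsatisfiable

Constraints 2, 3, and 5 give b − a ≥ 0, a − d ≥ 1, d − b ≥ 0.
Adding all 3 inequalities: the left sides telescope to 0, and the right sides sum to 0 + 1 + 0 = 1. So 0 ≥ 1, which is false.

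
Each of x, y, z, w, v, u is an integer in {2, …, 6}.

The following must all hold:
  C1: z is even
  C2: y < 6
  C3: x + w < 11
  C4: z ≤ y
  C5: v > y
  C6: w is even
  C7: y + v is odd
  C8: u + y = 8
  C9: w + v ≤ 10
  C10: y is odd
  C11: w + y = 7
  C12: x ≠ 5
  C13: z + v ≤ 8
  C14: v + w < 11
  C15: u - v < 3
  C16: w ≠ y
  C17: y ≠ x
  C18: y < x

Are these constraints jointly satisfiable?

The assignment x = 4, y = 3, z = 2, w = 4, v = 4, u = 5 works:
  constraint 3 holds since x + w = 8.
  constraint 8 holds since u + y = 8.
The rest check out directly.

Satisfiable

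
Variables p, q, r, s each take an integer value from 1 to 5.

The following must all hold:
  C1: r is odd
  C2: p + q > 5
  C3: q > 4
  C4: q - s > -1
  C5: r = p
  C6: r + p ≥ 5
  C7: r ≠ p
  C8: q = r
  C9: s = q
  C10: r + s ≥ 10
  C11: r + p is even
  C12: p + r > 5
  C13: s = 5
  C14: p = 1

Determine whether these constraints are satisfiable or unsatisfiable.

Constraint 13 fixes s = 5 and constraint 14 fixes p = 1. Constraints 5, 8, and 9 give s = q = r = p, so s = p. But 5 ≠ 1 — contradiction.

Unsatisfiable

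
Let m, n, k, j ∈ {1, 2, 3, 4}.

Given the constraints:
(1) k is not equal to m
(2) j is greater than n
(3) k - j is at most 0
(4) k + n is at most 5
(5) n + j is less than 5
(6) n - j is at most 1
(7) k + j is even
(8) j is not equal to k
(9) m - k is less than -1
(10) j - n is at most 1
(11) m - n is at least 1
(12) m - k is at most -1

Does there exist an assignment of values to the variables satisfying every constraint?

Unsatisfiable

Constraints 3, 10, 11, and 12 give n − j ≥ -1, j − k ≥ 0, k − m ≥ 1, m − n ≥ 1.
Adding all 4 inequalities: the left sides telescope to 0, and the right sides sum to (-1) + 0 + 1 + 1 = 1. So 0 ≥ 1, which is false.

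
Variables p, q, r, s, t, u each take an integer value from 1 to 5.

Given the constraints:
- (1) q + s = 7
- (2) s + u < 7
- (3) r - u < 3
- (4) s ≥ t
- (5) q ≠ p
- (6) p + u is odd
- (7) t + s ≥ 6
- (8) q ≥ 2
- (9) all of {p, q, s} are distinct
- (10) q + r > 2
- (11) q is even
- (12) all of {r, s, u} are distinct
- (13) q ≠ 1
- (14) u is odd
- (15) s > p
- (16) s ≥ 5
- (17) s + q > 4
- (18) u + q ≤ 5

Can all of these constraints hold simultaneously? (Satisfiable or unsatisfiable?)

Satisfiable

One satisfying assignment is p = 4, q = 2, r = 2, s = 5, t = 2, u = 1.
For the less obvious constraints — constraint 1: q + s = 7; constraint 2: s + u = 6; constraint 3: r - u = 1 — and the others hold by inspection.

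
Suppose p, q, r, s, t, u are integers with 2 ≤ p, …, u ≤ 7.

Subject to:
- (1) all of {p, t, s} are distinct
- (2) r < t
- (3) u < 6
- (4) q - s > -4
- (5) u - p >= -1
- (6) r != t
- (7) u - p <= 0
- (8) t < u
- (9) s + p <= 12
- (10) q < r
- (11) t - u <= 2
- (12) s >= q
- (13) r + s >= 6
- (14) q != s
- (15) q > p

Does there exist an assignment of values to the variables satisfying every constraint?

Unsatisfiable

Constraints 2, 7, 8, 10, and 15 give r < t, t < u, u ≤ p, p < q, q < r. Chaining: r < t < u ≤ p < q < r, which forces r < r — impossible.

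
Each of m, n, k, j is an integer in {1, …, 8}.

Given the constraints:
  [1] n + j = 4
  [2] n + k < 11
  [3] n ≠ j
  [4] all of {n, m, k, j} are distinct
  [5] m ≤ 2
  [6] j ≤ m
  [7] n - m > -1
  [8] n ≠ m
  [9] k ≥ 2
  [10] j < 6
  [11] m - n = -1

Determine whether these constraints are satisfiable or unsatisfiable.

Satisfiable

The assignment m = 2, n = 3, k = 5, j = 1 works:
  constraint 1 holds since n + j = 4.
  constraint 2 holds since n + k = 8.
The rest check out directly.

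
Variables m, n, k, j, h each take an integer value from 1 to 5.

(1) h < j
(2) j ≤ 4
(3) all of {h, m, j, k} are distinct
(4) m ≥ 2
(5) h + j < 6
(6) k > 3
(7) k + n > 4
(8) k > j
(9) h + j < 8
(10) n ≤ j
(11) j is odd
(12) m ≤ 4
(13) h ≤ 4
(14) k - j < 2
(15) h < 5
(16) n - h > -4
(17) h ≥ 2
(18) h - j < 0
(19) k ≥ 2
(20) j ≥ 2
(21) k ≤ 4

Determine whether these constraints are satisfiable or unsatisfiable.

Constraints 2, 4, 12, 13, 17, 19, 20, and 21 confine each of h, m, j, k to the 3 values {2, …, 4}.
Constraint 3 requires all 4 of them to be distinct, but only 3 values are available — impossible by the pigeonhole principle.

Unsatisfiable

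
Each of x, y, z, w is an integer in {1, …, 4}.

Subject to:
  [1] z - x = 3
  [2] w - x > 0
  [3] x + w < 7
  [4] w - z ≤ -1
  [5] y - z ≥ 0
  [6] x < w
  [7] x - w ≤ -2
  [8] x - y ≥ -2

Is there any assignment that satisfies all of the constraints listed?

Constraints 4, 5, 7, and 8 give z − w ≥ 1, w − x ≥ 2, x − y ≥ -2, y − z ≥ 0.
Adding all 4 inequalities: the left sides telescope to 0, and the right sides sum to 1 + 2 + (-2) + 0 = 1. So 0 ≥ 1, which is false.

Unsatisfiable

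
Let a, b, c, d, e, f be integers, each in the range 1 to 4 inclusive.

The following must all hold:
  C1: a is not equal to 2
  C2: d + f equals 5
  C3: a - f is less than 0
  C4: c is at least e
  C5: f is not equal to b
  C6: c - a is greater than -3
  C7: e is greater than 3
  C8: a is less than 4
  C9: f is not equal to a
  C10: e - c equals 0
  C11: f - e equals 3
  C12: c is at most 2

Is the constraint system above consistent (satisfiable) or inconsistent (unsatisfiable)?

From constraint 7: e ≥ 4. From constraints 4 and 12: e ≤ c and c ≤ 2, so e ≤ 2. But 2 < 4, so no value of e works.

Unsatisfiable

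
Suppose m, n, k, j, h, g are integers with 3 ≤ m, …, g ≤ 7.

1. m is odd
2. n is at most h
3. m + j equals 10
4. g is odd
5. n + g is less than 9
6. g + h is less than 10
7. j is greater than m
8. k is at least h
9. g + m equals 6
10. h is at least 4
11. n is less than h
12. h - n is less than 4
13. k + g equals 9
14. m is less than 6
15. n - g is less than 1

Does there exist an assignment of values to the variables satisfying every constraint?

Satisfiable

One satisfying assignment is m = 3, n = 3, k = 6, j = 7, h = 5, g = 3.
For the less obvious constraints — constraint 3: m + j = 10; constraint 5: n + g = 6 — and the others hold by inspection.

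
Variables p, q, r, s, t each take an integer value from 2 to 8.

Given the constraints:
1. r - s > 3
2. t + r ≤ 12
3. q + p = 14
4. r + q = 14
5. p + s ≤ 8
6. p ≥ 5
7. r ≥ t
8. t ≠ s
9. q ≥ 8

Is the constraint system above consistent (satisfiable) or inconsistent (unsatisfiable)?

One satisfying assignment is p = 6, q = 8, r = 6, s = 2, t = 6.
For the less obvious constraints — constraint 1: r - s = 4; constraint 2: t + r = 12; constraint 3: q + p = 14 — and the others hold by inspection.

Satisfiable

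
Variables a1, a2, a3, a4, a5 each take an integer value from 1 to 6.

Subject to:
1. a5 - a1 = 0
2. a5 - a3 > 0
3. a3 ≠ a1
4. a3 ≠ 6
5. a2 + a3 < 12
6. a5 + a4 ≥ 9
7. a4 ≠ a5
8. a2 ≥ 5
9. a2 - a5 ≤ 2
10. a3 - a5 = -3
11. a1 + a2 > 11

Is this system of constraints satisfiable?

Take a1 = 6, a2 = 6, a3 = 3, a4 = 3, a5 = 6. Then constraint 1: a5 - a1 = 0; constraint 2: a5 - a3 = 3, and every other listed constraint is also met.

Satisfiable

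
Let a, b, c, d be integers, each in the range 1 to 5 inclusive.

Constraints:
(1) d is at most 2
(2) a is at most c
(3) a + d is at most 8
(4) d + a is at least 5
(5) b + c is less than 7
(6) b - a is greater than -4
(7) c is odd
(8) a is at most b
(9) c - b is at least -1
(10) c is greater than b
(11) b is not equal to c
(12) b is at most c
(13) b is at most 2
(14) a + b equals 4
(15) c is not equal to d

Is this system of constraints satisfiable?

Unsatisfiable

From constraint 1: d ≤ 2. From constraints 8 and 13: a ≤ b ≤ 2. Hence d + a ≤ 4. But constraint 4 requires d + a ≥ 5, and 5 > 4. Contradiction.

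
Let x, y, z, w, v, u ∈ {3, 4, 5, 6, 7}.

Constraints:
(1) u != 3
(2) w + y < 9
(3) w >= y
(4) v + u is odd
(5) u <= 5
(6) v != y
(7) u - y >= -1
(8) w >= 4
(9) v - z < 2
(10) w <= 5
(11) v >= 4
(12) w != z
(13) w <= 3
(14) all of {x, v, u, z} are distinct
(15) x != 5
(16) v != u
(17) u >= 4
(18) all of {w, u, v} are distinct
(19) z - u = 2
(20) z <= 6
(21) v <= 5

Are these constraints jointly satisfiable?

Unsatisfiable

Constraints 5, 8, 10, 11, 17, and 21 confine each of w, u, v to the 2 values {4, 5}.
Constraint 18 requires all 3 of them to be distinct, but only 2 values are available — impossible by the pigeonhole principle.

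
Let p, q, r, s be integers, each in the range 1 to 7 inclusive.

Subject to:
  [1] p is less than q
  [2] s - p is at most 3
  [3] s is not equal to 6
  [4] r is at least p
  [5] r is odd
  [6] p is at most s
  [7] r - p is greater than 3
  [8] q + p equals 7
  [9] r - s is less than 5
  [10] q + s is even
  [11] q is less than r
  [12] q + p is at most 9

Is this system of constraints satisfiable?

Try p = 1, q = 6, r = 7, s = 4.
Check constraint 2: s - p = 3; constraint 7: r - p = 6. The remaining constraints are straightforward to verify.

Satisfiable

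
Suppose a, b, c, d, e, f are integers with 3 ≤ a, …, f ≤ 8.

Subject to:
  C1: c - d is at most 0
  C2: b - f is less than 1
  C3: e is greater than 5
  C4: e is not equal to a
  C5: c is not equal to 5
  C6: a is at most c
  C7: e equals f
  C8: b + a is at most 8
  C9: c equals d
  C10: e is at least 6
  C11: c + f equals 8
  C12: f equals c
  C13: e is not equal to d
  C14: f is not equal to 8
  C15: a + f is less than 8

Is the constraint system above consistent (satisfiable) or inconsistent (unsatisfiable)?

From constraints 7, 9, and 12, e = f = c = d, so e = d. But constraint 13 says e ≠ d. Contradiction.

Unsatisfiable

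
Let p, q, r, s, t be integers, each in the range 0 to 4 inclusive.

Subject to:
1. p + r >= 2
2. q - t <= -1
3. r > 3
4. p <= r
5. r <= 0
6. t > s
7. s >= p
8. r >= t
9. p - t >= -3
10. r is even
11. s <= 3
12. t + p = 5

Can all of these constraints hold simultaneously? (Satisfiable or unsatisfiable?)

From constraints 5 and 8: t ≤ r ≤ 0. From constraints 7 and 11: p ≤ s ≤ 3. Hence t + p ≤ 3. But constraint 12 requires t + p = 5, and 5 > 3. Contradiction.

Unsatisfiable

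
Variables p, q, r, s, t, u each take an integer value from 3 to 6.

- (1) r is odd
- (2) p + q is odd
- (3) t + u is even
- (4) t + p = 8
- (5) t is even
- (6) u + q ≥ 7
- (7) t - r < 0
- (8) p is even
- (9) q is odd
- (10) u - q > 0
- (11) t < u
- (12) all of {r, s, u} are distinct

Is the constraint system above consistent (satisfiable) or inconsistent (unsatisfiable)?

Satisfiable

Take p = 4, q = 3, r = 5, s = 4, t = 4, u = 6. Then constraint 4: t + p = 8; constraint 6: u + q = 9; constraint 7: t - r = -1, and every other listed constraint is also met.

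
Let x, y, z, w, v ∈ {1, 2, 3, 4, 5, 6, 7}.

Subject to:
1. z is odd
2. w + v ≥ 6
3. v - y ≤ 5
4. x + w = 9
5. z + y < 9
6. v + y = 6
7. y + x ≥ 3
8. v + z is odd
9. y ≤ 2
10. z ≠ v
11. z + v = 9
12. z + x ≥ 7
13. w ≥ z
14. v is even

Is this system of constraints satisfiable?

Take x = 4, y = 2, z = 5, w = 5, v = 4. Then constraint 2: w + v = 9; constraint 3: v - y = 2; constraint 4: x + w = 9, and every other listed constraint is also met.

Satisfiable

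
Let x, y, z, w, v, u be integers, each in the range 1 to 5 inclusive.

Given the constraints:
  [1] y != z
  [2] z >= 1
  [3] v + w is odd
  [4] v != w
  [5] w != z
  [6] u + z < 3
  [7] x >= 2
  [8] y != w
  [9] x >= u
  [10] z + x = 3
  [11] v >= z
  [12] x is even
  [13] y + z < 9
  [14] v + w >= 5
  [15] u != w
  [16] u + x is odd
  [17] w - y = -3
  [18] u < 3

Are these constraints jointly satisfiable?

One satisfying assignment is x = 2, y = 5, z = 1, w = 2, v = 5, u = 1.
For the less obvious constraints — constraint 6: u + z = 2; constraint 10: z + x = 3; constraint 13: y + z = 6 — and the others hold by inspection.

Satisfiable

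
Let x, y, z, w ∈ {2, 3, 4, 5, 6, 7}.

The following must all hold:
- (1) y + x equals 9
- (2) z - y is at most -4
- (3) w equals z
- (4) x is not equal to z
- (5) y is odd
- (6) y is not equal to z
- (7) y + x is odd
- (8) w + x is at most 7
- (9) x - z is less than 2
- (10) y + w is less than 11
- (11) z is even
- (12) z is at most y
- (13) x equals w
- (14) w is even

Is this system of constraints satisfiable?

Unsatisfiable

From constraints 3 and 13, x = w = z, so x = z. But constraint 4 says x ≠ z. Contradiction.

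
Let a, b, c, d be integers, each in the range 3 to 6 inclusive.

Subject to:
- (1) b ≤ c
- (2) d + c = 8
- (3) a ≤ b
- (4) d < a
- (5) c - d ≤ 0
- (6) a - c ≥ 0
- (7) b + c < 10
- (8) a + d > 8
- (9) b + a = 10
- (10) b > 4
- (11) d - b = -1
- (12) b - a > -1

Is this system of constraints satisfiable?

Constraints 1, 3, 4, and 5 give d < a, a ≤ b, b ≤ c, c ≤ d. Chaining: d < a ≤ b ≤ c ≤ d, which forces d < d — impossible.

Unsatisfiable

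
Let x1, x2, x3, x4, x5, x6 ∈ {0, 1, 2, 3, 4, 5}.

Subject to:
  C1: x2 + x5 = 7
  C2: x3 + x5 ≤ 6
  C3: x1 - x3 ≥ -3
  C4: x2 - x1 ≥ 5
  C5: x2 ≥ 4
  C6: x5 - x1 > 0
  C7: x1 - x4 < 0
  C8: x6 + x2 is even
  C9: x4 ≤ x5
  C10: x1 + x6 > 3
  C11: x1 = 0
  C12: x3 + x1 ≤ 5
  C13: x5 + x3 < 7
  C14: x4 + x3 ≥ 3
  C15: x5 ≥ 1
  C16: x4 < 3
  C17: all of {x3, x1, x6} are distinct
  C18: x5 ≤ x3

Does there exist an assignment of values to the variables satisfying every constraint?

Satisfiable

Try x1 = 0, x2 = 5, x3 = 2, x4 = 1, x5 = 2, x6 = 5.
Check constraint 1: x2 + x5 = 7; constraint 2: x3 + x5 = 4; constraint 3: x1 - x3 = -2. The remaining constraints are straightforward to verify.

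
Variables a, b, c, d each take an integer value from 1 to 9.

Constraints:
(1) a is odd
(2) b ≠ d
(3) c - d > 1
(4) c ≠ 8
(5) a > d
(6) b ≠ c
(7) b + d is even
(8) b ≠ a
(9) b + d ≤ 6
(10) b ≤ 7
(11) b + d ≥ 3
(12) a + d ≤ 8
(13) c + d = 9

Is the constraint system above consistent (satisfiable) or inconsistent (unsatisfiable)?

Satisfiable

One satisfying assignment is a = 5, b = 1, c = 6, d = 3.
For the less obvious constraints — constraint 3: c - d = 3; constraint 9: b + d = 4; constraint 11: b + d = 4 — and the others hold by inspection.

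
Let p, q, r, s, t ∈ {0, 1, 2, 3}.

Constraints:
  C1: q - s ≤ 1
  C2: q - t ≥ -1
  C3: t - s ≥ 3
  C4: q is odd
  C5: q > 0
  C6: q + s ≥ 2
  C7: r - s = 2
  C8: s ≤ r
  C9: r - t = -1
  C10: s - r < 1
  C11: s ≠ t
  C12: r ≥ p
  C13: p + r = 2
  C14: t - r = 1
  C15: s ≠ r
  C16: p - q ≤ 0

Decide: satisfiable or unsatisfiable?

Unsatisfiable

Constraints 1, 2, and 3 give s − q ≥ -1, q − t ≥ -1, t − s ≥ 3.
Adding all 3 inequalities: the left sides telescope to 0, and the right sides sum to (-1) + (-1) + 3 = 1. So 0 ≥ 1, which is false.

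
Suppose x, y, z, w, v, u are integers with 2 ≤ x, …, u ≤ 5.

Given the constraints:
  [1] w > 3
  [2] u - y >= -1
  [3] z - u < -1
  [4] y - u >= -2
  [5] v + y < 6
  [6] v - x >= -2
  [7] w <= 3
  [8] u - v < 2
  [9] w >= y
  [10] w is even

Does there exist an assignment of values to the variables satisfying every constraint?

Unsatisfiable

From constraint 1: w ≥ 4. From constraint 7: w ≤ 3. But 3 < 4, so no value of w works.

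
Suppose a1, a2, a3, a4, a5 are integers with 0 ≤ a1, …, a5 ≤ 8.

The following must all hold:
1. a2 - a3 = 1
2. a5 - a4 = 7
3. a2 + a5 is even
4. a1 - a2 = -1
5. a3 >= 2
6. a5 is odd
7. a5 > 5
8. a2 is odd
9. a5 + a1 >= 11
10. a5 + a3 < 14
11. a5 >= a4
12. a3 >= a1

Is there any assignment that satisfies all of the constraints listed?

Satisfiable

One satisfying assignment is a1 = 6, a2 = 7, a3 = 6, a4 = 0, a5 = 7.
For the less obvious constraints — constraint 1: a2 - a3 = 1; constraint 2: a5 - a4 = 7; constraint 4: a1 - a2 = -1 — and the others hold by inspection.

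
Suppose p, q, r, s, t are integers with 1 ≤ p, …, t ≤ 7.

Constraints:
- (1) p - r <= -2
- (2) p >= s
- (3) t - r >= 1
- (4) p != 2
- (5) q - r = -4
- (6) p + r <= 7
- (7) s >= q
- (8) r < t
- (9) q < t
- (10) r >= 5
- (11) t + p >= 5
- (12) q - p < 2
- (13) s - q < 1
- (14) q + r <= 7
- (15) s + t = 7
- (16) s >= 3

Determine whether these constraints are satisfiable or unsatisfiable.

Unsatisfiable

From constraints 2 and 16: p ≥ s ≥ 3. From constraint 10: r ≥ 5. Hence p + r ≥ 8. But constraint 6 requires p + r ≤ 7, and 7 < 8. Contradiction.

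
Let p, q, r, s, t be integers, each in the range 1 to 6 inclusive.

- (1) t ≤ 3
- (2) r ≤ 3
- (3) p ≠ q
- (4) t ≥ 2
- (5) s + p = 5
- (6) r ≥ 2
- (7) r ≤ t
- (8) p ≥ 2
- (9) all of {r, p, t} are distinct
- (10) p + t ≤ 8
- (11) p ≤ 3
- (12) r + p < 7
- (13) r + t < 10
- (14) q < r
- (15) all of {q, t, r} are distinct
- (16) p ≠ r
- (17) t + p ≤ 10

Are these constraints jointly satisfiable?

Constraints 1, 2, 4, 6, 8, and 11 confine each of r, p, t to the 2 values {2, 3}.
Constraint 9 requires all 3 of them to be distinct, but only 2 values are available — impossible by the pigeonhole principle.

Unsatisfiable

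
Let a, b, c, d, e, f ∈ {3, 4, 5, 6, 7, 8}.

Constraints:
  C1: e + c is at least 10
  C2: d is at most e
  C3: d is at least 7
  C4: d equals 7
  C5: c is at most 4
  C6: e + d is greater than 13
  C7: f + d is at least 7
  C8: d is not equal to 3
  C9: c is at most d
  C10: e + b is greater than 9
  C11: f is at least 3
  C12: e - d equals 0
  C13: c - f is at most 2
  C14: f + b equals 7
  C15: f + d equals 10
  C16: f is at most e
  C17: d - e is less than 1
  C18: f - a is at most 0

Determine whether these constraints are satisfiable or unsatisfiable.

Satisfiable

Take a = 3, b = 4, c = 3, d = 7, e = 7, f = 3. Then constraint 1: e + c = 10; constraint 6: e + d = 14; constraint 7: f + d = 10, and every other listed constraint is also met.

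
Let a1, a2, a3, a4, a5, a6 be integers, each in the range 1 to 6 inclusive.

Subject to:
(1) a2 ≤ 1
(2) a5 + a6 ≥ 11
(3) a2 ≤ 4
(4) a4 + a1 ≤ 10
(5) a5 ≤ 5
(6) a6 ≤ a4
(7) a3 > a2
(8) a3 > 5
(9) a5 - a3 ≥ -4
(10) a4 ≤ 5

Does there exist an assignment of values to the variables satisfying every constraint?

From constraint 5: a5 ≤ 5. From constraints 6 and 10: a6 ≤ a4 ≤ 5. Hence a5 + a6 ≤ 10. But constraint 2 requires a5 + a6 ≥ 11, and 11 > 10. Contradiction.

Unsatisfiable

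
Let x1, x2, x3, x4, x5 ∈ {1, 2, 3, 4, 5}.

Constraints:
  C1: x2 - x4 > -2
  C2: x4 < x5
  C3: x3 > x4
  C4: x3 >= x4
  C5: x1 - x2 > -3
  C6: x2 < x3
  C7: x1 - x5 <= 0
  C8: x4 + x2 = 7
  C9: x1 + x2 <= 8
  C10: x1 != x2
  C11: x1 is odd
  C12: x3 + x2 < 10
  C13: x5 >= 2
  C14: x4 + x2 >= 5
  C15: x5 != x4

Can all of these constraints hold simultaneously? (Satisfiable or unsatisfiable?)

Satisfiable

One satisfying assignment is x1 = 3, x2 = 4, x3 = 5, x4 = 3, x5 = 5.
For the less obvious constraints — constraint 1: x2 - x4 = 1; constraint 5: x1 - x2 = -1; constraint 7: x1 - x5 = -2 — and the others hold by inspection.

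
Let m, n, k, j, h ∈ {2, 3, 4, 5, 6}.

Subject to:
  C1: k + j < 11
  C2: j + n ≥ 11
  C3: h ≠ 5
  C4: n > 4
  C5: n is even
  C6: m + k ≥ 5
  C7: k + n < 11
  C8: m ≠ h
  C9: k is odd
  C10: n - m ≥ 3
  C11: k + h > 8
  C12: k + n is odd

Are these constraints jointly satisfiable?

The assignment m = 3, n = 6, k = 3, j = 6, h = 6 works:
  constraint 1 holds since k + j = 9.
  constraint 2 holds since j + n = 12.
The rest check out directly.

Satisfiable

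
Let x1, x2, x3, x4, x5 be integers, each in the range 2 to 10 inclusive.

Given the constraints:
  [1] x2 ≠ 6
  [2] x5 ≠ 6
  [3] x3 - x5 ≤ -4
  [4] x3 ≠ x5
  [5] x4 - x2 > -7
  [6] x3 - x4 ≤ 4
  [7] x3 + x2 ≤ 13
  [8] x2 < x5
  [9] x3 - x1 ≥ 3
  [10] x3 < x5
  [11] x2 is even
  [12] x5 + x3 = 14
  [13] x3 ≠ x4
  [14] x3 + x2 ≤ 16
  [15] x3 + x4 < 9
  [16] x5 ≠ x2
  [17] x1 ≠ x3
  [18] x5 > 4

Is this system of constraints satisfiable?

Satisfiable

One satisfying assignment is x1 = 2, x2 = 8, x3 = 5, x4 = 2, x5 = 9.
For the less obvious constraints — constraint 3: x3 - x5 = -4; constraint 5: x4 - x2 = -6; constraint 6: x3 - x4 = 3 — and the others hold by inspection.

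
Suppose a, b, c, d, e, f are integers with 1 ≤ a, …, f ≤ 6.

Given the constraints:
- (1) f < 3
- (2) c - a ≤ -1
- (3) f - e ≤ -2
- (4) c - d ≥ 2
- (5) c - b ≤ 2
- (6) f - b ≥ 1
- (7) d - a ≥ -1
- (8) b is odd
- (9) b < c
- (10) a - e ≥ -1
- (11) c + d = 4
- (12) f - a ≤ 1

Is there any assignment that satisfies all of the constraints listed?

Unsatisfiable

Constraints 3, 4, 5, 6, 7, and 10 give b − c ≥ -2, c − d ≥ 2, d − a ≥ -1, a − e ≥ -1, e − f ≥ 2, f − b ≥ 1.
Adding all 6 inequalities: the left sides telescope to 0, and the right sides sum to (-2) + 2 + (-1) + (-1) + 2 + 1 = 1. So 0 ≥ 1, which is false.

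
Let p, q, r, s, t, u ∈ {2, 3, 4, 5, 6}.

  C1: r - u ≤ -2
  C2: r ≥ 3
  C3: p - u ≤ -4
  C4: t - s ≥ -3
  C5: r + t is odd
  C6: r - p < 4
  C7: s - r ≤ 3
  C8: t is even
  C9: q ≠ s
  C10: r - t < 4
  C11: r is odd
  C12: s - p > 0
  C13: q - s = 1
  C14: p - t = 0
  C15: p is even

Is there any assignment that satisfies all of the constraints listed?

Satisfiable

One satisfying assignment is p = 2, q = 4, r = 3, s = 3, t = 2, u = 6.
For the less obvious constraints — constraint 1: r - u = -3; constraint 3: p - u = -4 — and the others hold by inspection.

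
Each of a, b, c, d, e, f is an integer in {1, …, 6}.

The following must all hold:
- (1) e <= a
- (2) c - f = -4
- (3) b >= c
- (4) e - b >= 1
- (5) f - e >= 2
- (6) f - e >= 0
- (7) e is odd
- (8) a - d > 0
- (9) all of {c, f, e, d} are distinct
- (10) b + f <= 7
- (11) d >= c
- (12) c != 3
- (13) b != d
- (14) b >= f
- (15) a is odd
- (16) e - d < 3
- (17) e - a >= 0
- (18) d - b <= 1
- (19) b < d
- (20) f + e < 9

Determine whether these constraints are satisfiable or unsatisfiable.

Unsatisfiable

Constraints 6, 8, 14, 17, and 19 give a ≤ e, e ≤ f, f ≤ b, b < d, d < a. Chaining: a ≤ e ≤ f ≤ b < d < a, which forces a < a — impossible.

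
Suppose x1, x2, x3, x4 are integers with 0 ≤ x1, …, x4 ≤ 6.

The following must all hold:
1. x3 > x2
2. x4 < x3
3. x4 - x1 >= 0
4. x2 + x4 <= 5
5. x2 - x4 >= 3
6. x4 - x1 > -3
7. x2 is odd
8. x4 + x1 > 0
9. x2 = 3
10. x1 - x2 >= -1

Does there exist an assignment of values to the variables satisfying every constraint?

Constraints 3, 5, and 10 give x4 − x1 ≥ 0, x1 − x2 ≥ -1, x2 − x4 ≥ 3.
Adding all 3 inequalities: the left sides telescope to 0, and the right sides sum to 0 + (-1) + 3 = 2. So 0 ≥ 2, which is false.

Unsatisfiable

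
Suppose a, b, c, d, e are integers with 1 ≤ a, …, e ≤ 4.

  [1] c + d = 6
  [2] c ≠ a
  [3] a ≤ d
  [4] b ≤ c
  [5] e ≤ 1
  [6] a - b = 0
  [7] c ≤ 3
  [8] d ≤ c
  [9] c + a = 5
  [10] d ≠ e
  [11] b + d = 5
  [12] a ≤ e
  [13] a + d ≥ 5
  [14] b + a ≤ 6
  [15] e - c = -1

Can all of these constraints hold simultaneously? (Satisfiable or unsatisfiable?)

From constraints 5 and 12: a ≤ e ≤ 1. From constraints 7 and 8: d ≤ c ≤ 3. Hence a + d ≤ 4. But constraint 13 requires a + d ≥ 5, and 5 > 4. Contradiction.

Unsatisfiable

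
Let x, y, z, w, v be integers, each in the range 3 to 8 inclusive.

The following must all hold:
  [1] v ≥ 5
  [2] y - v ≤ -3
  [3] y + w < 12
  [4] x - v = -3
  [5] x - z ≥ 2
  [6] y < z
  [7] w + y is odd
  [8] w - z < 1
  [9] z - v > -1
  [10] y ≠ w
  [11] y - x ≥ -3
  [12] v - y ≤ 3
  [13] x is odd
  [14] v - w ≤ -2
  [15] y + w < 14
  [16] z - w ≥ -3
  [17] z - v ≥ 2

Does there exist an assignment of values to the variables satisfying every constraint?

Unsatisfiable

Constraints 2, 5, 11, 14, and 16 give z − w ≥ -3, w − v ≥ 2, v − y ≥ 3, y − x ≥ -3, x − z ≥ 2.
Adding all 5 inequalities: the left sides telescope to 0, and the right sides sum to (-3) + 2 + 3 + (-3) + 2 = 1. So 0 ≥ 1, which is false.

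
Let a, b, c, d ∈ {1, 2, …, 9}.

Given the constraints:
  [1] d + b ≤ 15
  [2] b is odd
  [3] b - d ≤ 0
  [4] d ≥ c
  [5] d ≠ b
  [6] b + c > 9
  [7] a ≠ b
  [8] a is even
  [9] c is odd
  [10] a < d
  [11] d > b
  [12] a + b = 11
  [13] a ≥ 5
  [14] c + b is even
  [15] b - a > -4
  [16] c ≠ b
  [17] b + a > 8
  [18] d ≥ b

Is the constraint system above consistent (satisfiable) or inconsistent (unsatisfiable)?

Satisfiable

The assignment a = 6, b = 5, c = 7, d = 7 works:
  constraint 1 holds since d + b = 12.
  constraint 3 holds since b - d = -2.
The rest check out directly.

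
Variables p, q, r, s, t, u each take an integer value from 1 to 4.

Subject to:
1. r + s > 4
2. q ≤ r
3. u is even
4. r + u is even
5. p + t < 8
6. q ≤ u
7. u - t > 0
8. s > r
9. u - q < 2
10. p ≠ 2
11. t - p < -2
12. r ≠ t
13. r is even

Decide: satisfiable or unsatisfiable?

Take p = 4, q = 1, r = 2, s = 3, t = 1, u = 2. Then constraint 1: r + s = 5; constraint 5: p + t = 5, and every other listed constraint is also met.

Satisfiable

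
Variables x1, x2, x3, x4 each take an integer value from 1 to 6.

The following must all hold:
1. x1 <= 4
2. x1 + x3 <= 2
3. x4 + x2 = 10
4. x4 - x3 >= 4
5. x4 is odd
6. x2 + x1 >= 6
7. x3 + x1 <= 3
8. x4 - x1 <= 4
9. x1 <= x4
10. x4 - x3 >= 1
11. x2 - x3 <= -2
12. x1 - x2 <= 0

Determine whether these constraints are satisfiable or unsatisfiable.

Constraints 4, 8, 11, and 12 give x3 − x2 ≥ 2, x2 − x1 ≥ 0, x1 − x4 ≥ -4, x4 − x3 ≥ 4.
Adding all 4 inequalities: the left sides telescope to 0, and the right sides sum to 2 + 0 + (-4) + 4 = 2. So 0 ≥ 2, which is false.

Unsatisfiable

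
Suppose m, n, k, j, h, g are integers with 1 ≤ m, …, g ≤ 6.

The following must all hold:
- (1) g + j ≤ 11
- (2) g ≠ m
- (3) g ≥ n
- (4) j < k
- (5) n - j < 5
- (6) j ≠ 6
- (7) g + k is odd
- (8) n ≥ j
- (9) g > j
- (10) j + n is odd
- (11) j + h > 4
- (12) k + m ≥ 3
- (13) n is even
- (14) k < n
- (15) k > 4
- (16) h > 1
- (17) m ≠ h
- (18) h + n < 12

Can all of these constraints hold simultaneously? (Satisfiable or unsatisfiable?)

Satisfiable

One satisfying assignment is m = 1, n = 6, k = 5, j = 3, h = 3, g = 6.
For the less obvious constraints — constraint 1: g + j = 9; constraint 5: n - j = 3; constraint 11: j + h = 6 — and the others hold by inspection.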